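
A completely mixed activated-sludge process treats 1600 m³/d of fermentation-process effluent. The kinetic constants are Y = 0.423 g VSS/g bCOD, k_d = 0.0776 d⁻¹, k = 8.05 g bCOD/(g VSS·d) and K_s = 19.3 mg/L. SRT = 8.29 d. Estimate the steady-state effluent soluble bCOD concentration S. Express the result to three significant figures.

S ≈ 1.19 mg/L

From the Monod/SRT balance for a CMAS, S = K_s·(1+k_d θ_c)/[θ_c·(Y k − k_d) − 1] = 19.3 × (1 + 0.0776 × 8.29) / [8.29 × (0.423 × 8.05 − 0.0776) − 1] = 31.72 / 26.59 = 1.193 mg/L.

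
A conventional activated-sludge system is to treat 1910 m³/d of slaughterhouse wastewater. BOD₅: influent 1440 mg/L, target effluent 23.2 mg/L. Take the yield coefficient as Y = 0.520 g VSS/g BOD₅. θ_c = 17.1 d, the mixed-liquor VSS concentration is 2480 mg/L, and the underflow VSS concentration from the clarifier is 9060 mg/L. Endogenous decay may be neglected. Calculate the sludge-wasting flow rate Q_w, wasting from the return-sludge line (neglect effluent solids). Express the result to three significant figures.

V·X = Y·Q·ΔS·θ_c gives V = 0.520 × 1910 × (1440 − 23.2) × 17.1 / 2480 = 9703 m³.
Q_w = (V·X)/(θ_c X_r) = 9703 × 2480 / (17.1 × 9060) = 155.3 m³/d.

Q_w ≈ 155 m³/d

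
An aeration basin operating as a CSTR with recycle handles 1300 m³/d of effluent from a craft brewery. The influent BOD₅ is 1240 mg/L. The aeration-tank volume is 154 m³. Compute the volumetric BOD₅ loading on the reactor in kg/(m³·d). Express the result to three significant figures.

L_v = Q S₀ / V = 1300 × 1240 × 10⁻³ / 154.0 = 10.47 kg/(m³·d).

L_v ≈ 10.5 kg BOD₅/(m³·d)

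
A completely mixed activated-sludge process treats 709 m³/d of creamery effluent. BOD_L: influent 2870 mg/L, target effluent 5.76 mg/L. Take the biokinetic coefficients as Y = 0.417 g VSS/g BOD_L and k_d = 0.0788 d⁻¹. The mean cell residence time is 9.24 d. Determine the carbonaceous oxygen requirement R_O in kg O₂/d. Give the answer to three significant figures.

Y_obs = Y / (1 + k_d θ_c) = 0.417 / (1 + 0.0788 × 9.24) = 0.417 / 1.728 = 0.2413.
ΔS = 2870 − 5.76 = 2864 mg/L, so the substrate removal rate is 709 × 2864/1000 = 2031 kg BOD_L/d.
Net sludge production P_X = 0.2413 × 2031 = 490.0 kg VSS/d.
Carbonaceous O₂ demand = substrate oxidised − cell-mass equivalent = 2031 − 1.42 × 490.0 = 1335 kg O₂/d.

R_O ≈ 1330 kg O₂/d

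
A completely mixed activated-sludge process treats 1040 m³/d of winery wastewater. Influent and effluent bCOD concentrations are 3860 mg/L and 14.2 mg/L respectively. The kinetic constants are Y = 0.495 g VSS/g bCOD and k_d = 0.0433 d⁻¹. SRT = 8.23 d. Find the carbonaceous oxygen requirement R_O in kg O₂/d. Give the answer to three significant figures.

R_O ≈ 1930 kg O₂/d

Observed yield with endogenous decay: Y_obs = Y / (1 + k_d·θ_c) = 0.495 / (1 + 0.0433 × 8.23) = 0.495 / 1.356 = 0.3649 g VSS/g bCOD.
Mass of bCOD removed per day: Q(S₀ − S) = 1040 × 3846 g/m³ = 4000 kg/d.
Biomass synthesised: P_X = Y_obs × 4000 = 1460 kg VSS/d.
R_O = Q·(S₀ − S) − 1.42·P_X = 4000 − 1.42 × 1460 = 1927 kg O₂/d.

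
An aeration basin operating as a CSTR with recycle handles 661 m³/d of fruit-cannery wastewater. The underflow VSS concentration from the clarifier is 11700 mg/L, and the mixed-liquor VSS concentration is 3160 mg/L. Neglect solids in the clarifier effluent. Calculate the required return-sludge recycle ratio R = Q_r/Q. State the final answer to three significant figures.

R ≈ 0.370

R = Q_r/Q = X/(X_r − X) = 3160 / (11700 − 3160) = 0.3700.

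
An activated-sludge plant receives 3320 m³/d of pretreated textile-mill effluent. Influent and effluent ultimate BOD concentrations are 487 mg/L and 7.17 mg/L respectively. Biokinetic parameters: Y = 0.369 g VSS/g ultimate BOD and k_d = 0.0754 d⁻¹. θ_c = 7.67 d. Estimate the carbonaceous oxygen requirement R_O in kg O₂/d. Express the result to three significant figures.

Observed yield with endogenous decay: Y_obs = Y / (1 + k_d·θ_c) = 0.369 / (1 + 0.0754 × 7.67) = 0.369 / 1.578 = 0.2338 g VSS/g ultimate BOD.
Mass of ultimate BOD removed per day: Q(S₀ − S) = 3320 × 479.8 g/m³ = 1593 kg/d.
P_X = Y_obs·Q·(S₀ − S) = 0.2338 × 1593 = 372.4 kg VSS/d.
R_O = Q·(S₀ − S) − 1.42·P_X = 1593 − 1.42 × 372.4 = 1064 kg O₂/d.

R_O ≈ 1060 kg O₂/d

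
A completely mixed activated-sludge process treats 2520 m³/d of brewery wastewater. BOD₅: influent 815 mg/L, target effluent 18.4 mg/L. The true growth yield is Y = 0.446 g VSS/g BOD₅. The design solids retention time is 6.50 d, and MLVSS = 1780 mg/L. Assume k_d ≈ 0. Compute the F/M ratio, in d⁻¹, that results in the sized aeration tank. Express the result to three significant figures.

F/M ≈ 0.353 d⁻¹

With k_d = 0 the design equation reduces to V = Y Q (S₀−S) θ_c / X = 0.446 × 2520 × (815 − 18.4) × 6.50 / 1780 = 3269 m³.
F/M = applied load / biomass = Q·S₀/(V·X) = 2520 × 815 / (3269 × 1780) = 0.3529 d⁻¹.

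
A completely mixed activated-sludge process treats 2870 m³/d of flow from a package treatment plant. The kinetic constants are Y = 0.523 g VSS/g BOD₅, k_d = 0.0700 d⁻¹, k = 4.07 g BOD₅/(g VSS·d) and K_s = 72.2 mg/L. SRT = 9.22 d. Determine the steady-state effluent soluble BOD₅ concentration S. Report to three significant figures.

S ≈ 6.61 mg/L

Effluent substrate depends only on kinetics and SRT: S = K_s(1 + k_d θ_c) / [θ_c(Yk − k_d) − 1] = 72.2 × (1 + 0.0700 × 9.22) / [9.22 × (0.523 × 4.07 − 0.0700) − 1] = 118.8 / 17.98 = 6.607 mg/L.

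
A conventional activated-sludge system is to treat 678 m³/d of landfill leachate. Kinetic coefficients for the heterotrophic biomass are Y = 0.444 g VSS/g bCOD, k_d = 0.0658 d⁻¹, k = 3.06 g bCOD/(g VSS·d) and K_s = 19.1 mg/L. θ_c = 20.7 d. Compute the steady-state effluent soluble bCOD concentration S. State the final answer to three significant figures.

For a completely mixed reactor with recycle the Lawrence–McCarty relation gives S = K_s·(1 + k_d·θ_c) / [θ_c·(Y·k − k_d) − 1] = 19.1 × (1 + 0.0658 × 20.7) / [20.7 × (0.444 × 3.06 − 0.0658) − 1] = 45.12 / 25.76 = 1.751 mg/L.

S ≈ 1.75 mg/L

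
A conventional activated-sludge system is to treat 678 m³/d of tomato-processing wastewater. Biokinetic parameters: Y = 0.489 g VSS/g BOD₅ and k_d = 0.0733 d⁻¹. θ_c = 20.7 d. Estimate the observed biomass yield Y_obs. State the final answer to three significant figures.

Y_obs ≈ 0.194 g VSS/g BOD₅

Y_obs = Y / (1 + k_d θ_c) = 0.489 / (1 + 0.0733 × 20.7) = 0.489 / 2.517 = 0.1943.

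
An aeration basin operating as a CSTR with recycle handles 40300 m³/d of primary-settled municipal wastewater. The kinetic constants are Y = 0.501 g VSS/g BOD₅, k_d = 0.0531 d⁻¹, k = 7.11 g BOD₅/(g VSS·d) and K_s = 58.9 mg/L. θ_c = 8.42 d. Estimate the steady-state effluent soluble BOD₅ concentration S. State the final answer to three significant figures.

S ≈ 2.99 mg/L

Effluent substrate depends only on kinetics and SRT: S = K_s(1 + k_d θ_c) / [θ_c(Yk − k_d) − 1] = 58.9 × (1 + 0.0531 × 8.42) / [8.42 × (0.501 × 7.11 − 0.0531) − 1] = 85.23 / 28.55 = 2.986 mg/L.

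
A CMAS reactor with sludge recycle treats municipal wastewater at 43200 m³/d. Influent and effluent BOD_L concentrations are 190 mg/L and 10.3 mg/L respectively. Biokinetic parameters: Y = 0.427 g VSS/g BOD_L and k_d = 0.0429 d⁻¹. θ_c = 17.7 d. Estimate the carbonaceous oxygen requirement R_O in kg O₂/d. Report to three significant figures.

Correct the yield for decay: Y_obs = Y/(1 + k_d θ_c) = 0.427 / (1 + 0.0429 × 17.7) = 0.427 / 1.759 = 0.2427.
ΔS = 190 − 10.3 = 179.7 mg/L, so the substrate removal rate is 43200 × 179.7/1000 = 7763 kg BOD_L/d.
P_X = Y_obs·Q·(S₀ − S) = 0.2427 × 7763 = 1884 kg VSS/d.
R_O = Q·(S₀ − S) − 1.42·P_X = 7763 − 1.42 × 1884 = 5088 kg O₂/d.

R_O ≈ 5090 kg O₂/d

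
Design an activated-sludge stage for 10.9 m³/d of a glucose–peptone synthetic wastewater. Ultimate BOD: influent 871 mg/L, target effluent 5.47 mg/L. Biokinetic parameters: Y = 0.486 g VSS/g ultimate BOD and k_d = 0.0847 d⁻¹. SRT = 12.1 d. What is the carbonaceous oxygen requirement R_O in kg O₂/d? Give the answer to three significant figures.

Correct the yield for decay: Y_obs = Y/(1 + k_d θ_c) = 0.486 / (1 + 0.0847 × 12.1) = 0.486 / 2.025 = 0.2400.
ΔS = 871 − 5.47 = 865.5 mg/L, so the substrate removal rate is 10.9 × 865.5/1000 = 9.434 kg ultimate BOD/d.
Net sludge production P_X = 0.2400 × 9.434 = 2.264 kg VSS/d.
R_O = Q·ΔS − 1.42 P_X = 9.434 − 3.215 = 6.219 kg O₂/d.

R_O ≈ 6.22 kg O₂/d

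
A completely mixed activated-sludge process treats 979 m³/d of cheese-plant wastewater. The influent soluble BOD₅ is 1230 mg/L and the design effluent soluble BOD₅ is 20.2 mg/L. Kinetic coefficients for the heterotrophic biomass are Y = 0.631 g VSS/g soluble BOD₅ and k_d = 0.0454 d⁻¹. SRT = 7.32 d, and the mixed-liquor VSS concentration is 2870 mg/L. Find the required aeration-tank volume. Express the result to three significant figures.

Steady-state biomass mass balance: V·X·(1 + k_d·θ_c) = Y·Q·(S₀ − S)·θ_c, so V = 0.631 × 979 × (1230 − 20.2) × 7.32 / [2870 × (1 + 0.0454 × 7.32)] = 5.47×10^6 / 3824 = 1431 m³.

V ≈ 1430 m³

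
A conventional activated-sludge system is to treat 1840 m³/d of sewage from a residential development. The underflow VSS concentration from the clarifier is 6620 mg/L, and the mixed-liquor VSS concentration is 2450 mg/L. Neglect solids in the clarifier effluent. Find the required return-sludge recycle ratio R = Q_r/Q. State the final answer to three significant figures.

R ≈ 0.588

R = Q_r/Q = X/(X_r − X) = 2450 / (6620 − 2450) = 0.5875.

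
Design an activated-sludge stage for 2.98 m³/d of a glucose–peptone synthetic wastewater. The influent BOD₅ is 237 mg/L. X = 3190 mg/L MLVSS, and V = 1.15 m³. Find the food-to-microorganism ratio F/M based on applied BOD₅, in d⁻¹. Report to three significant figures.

F/M = Q·S₀ / (V·X) = 2.98 × 237 / (1.150 × 3190) = 0.1925 g BOD₅·(g VSS·d)⁻¹.

F/M ≈ 0.193 d⁻¹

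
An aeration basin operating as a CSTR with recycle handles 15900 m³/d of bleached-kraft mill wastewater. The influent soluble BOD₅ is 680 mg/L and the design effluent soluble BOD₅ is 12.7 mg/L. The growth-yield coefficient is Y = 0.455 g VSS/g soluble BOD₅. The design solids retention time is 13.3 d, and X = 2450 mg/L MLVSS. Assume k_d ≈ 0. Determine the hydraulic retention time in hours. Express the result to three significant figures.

τ ≈ 39.6 h

With k_d = 0 the design equation reduces to V = Y Q (S₀−S) θ_c / X = 0.455 × 15900 × (680 − 12.7) × 13.3 / 2450 = 26207 m³.
Hydraulic retention time τ = V/Q = 26207 / 15900 = 1.648 d = 39.56 h.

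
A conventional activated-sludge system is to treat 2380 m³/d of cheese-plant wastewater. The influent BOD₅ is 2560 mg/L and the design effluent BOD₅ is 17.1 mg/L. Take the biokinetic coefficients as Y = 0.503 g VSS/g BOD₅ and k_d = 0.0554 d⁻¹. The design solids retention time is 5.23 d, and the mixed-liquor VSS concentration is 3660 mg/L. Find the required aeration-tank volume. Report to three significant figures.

V ≈ 3370 m³

Steady-state biomass mass balance: V·X·(1 + k_d·θ_c) = Y·Q·(S₀ − S)·θ_c, so V = 0.503 × 2380 × (2560 − 17.1) × 5.23 / [3660 × (1 + 0.0554 × 5.23)] = 1.59×10^7 / 4720 = 3373 m³.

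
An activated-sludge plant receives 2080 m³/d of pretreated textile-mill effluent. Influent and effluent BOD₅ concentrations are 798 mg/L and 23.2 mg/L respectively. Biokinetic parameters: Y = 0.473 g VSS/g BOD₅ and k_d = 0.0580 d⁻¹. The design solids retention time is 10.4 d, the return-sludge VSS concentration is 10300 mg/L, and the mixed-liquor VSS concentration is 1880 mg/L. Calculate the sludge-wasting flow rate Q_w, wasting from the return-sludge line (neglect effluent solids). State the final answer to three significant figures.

Rearranging the biomass balance for a CMAS with decay, V = Y·Q·ΔS·θ_c / [X·(1+k_d θ_c)] = 0.473 × 2080 × (798 − 23.2) × 10.4 / [1880 × (1 + 0.0580 × 10.4)] = 7.93×10^6 / 3014 = 2630 m³.
Wasting from the return line (neglecting effluent solids): Q_w = V·X / (θ_c·X_r) = 2630 × 1880 / (10.4 × 10300) = 46.16 m³/d.

Q_w ≈ 46.2 m³/d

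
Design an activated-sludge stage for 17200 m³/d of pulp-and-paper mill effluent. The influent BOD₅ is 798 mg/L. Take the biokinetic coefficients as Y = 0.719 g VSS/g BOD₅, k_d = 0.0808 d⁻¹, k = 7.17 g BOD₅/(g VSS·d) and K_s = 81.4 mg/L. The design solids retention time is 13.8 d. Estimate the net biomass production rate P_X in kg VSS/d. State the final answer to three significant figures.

P_X ≈ 4650 kg VSS/d

From the Monod/SRT balance for a CMAS, S = K_s·(1+k_d θ_c)/[θ_c·(Y k − k_d) − 1] = 81.4 × (1 + 0.0808 × 13.8) / [13.8 × (0.719 × 7.17 − 0.0808) − 1] = 172.2 / 69.03 = 2.494 mg/L.
Correct the yield for decay: Y_obs = Y/(1 + k_d θ_c) = 0.719 / (1 + 0.0808 × 13.8) = 0.719 / 2.115 = 0.3399.
ΔS = 798 − 2.49 = 795.5 mg/L, so the substrate removal rate is 17200 × 795.5/1000 = 13683 kg BOD₅/d.
P_X = Y_obs · Q(S₀ − S) = 0.3399 × 13683 = 4651 kg VSS/d.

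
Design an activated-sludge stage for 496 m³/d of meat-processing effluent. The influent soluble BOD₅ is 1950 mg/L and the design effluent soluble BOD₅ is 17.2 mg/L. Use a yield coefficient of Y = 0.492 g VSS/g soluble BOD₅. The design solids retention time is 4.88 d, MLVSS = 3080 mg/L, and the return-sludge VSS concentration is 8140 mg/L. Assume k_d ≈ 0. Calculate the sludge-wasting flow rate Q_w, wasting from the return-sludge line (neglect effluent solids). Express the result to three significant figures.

Q_w ≈ 57.9 m³/d

V·X = Y·Q·ΔS·θ_c gives V = 0.492 × 496 × (1950 − 17.2) × 4.88 / 3080 = 747.3 m³.
θ_c = V·X/(Q_w·X_r) when wasting from the recycle, so Q_w = V·X/(θ_c·X_r) = 747.3 × 3080 / (4.88 × 8140) = 57.94 m³/d.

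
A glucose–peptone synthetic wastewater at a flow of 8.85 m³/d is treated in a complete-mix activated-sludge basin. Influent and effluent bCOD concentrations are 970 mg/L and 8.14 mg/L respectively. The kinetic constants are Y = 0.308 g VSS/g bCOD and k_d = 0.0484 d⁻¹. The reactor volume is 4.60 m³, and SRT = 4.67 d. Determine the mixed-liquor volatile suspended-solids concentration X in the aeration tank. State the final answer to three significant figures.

X = Y·Q·ΔS·θ_c / [V·(1 + k_d θ_c)] = 0.308 × 8.85 × (970 − 8.14) × 4.67 / [4.60 × (1 + 0.0484 × 4.67)] = 2171 mg/L.

X ≈ 2170 mg/L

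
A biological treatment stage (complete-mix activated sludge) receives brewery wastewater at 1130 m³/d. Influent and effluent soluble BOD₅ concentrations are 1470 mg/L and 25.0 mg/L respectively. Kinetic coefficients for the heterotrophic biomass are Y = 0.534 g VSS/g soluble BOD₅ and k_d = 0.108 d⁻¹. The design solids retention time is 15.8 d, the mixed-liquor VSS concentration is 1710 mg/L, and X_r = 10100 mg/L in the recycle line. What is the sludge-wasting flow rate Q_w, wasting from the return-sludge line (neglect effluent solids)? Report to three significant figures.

Q_w ≈ 31.9 m³/d

Steady-state biomass mass balance: V·X·(1 + k_d·θ_c) = Y·Q·(S₀ − S)·θ_c, so V = 0.534 × 1130 × (1470 − 25.0) × 15.8 / [1710 × (1 + 0.108 × 15.8)] = 1.38×10^7 / 4628 = 2977 m³.
Wasting from the return line (neglecting effluent solids): Q_w = V·X / (θ_c·X_r) = 2977 × 1710 / (15.8 × 10100) = 31.90 m³/d.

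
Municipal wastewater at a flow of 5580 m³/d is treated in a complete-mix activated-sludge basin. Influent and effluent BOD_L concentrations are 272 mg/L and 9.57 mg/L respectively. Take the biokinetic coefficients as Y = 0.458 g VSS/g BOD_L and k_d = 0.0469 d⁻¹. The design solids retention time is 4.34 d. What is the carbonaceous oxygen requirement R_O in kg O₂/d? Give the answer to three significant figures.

R_O ≈ 673 kg O₂/d

Y_obs = Y / (1 + k_d θ_c) = 0.458 / (1 + 0.0469 × 4.34) = 0.458 / 1.204 = 0.3805.
Q·(S₀ − S) = 5580 × (272 − 9.57) × 10⁻³ = 1464 kg/d removed.
P_X = Y_obs·Q·(S₀ − S) = 0.3805 × 1464 = 557.3 kg VSS/d.
R_O = Q·ΔS − 1.42 P_X = 1464 − 791.3 = 673.1 kg O₂/d.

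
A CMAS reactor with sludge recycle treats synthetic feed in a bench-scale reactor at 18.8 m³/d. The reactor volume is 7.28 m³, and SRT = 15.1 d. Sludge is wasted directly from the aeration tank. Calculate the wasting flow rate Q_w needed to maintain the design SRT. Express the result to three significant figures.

Q_w ≈ 0.482 m³/d

Wasting from the aeration tank: Q_w = V / θ_c = 7.280 / 15.1 = 0.4821 m³/d.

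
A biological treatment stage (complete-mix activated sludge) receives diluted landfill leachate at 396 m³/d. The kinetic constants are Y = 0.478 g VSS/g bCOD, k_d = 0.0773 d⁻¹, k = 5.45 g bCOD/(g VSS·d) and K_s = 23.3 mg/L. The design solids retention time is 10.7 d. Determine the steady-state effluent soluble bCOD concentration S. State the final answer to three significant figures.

For a completely mixed reactor with recycle the Lawrence–McCarty relation gives S = K_s·(1 + k_d·θ_c) / [θ_c·(Y·k − k_d) − 1] = 23.3 × (1 + 0.0773 × 10.7) / [10.7 × (0.478 × 5.45 − 0.0773) − 1] = 42.57 / 26.05 = 1.634 mg/L.

S ≈ 1.63 mg/L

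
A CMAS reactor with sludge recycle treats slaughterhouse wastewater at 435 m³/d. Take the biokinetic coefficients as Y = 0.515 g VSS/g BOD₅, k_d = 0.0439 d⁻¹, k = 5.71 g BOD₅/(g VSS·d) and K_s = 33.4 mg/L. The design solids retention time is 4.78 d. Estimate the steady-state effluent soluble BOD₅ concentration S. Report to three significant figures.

S ≈ 3.15 mg/L

From the Monod/SRT balance for a CMAS, S = K_s·(1+k_d θ_c)/[θ_c·(Y k − k_d) − 1] = 33.4 × (1 + 0.0439 × 4.78) / [4.78 × (0.515 × 5.71 − 0.0439) − 1] = 40.41 / 12.85 = 3.146 mg/L.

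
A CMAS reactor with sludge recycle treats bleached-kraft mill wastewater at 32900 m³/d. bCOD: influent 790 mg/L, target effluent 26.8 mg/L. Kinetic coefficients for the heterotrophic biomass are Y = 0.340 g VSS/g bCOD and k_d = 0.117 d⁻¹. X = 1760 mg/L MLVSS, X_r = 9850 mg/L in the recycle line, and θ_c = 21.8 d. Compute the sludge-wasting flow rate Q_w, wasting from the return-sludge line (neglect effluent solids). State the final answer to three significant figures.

Steady-state biomass mass balance: V·X·(1 + k_d·θ_c) = Y·Q·(S₀ − S)·θ_c, so V = 0.340 × 32900 × (790 − 26.8) × 21.8 / [1760 × (1 + 0.117 × 21.8)] = 1.86×10^8 / 6249 = 29782 m³.
θ_c = V·X/(Q_w·X_r) when wasting from the recycle, so Q_w = V·X/(θ_c·X_r) = 29782 × 1760 / (21.8 × 9850) = 244.1 m³/d.

Q_w ≈ 244 m³/d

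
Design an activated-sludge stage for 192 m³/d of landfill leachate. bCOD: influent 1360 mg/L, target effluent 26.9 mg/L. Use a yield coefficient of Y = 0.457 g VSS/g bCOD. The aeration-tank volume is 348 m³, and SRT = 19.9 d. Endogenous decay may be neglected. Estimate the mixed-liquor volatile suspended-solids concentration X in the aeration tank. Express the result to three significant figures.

X = Y·Q·ΔS·θ_c / V = 0.457 × 192 × (1360 − 26.9) × 19.9 / 348 = 6689 mg/L.

X ≈ 6690 mg/L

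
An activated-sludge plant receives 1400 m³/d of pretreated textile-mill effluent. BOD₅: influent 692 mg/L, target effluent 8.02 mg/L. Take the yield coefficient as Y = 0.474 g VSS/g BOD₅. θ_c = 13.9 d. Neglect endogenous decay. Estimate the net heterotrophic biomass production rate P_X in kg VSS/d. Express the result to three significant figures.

Since k_d ≈ 0, Y_obs = Y = 0.474 g VSS/g BOD₅.
Substrate removed = Q·(S₀ − S) = 1400 m³/d × (692 − 8.02) g/m³ = 9.58×10^5 g/d = 957.6 kg/d.
P_X = Y_obs · Q(S₀ − S) = 0.4740 × 957.6 = 453.9 kg VSS/d.

P_X ≈ 454 kg VSS/d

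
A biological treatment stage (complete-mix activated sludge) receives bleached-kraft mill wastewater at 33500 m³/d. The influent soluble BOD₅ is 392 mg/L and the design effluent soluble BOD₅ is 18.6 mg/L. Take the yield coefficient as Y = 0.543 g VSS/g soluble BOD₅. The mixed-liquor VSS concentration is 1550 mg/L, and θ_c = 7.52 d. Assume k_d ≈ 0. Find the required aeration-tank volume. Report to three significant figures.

V ≈ 33000 m³

Biomass mass balance (decay neglected): V·X = Y·Q·(S₀ − S)·θ_c, so V = 0.543 × 33500 × (392 − 18.6) × 7.52 / 1550 = 32954 m³.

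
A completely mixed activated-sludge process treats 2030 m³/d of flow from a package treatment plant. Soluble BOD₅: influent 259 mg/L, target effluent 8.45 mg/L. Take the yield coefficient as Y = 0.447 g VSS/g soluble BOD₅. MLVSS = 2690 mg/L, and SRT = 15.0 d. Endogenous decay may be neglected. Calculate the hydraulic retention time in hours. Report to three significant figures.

V·X = Y·Q·ΔS·θ_c gives V = 0.447 × 2030 × (259 − 8.45) × 15.0 / 2690 = 1268 m³.
Hydraulic retention time τ = V/Q = 1268 / 2030 = 0.6245 d = 14.99 h.

τ ≈ 15.0 h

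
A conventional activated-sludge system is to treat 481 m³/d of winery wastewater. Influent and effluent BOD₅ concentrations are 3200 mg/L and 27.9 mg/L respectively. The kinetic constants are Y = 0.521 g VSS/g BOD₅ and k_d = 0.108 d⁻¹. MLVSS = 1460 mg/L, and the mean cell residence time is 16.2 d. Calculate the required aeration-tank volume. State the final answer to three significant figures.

Steady-state biomass mass balance: V·X·(1 + k_d·θ_c) = Y·Q·(S₀ − S)·θ_c, so V = 0.521 × 481 × (3200 − 27.9) × 16.2 / [1460 × (1 + 0.108 × 16.2)] = 1.29×10^7 / 4014 = 3208 m³.

V ≈ 3210 m³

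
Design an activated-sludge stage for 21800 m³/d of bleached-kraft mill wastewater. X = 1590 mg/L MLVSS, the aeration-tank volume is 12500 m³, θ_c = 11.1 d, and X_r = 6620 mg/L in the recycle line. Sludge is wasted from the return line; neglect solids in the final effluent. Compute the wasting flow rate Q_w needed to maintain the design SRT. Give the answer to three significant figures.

Q_w ≈ 270 m³/d

Q_w = (V·X)/(θ_c X_r) = 12500 × 1590 / (11.1 × 6620) = 270.5 m³/d.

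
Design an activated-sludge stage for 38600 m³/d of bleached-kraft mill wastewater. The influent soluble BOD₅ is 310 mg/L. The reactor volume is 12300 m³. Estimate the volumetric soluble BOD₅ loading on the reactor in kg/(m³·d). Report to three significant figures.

L_v ≈ 0.973 kg soluble BOD₅/(m³·d)

Volumetric loading L_v = Q·S₀ / V = 38600 × 310 g/m³ / 12300 m³ = 972.8 g/(m³·d) = 0.9728 kg soluble BOD₅/(m³·d).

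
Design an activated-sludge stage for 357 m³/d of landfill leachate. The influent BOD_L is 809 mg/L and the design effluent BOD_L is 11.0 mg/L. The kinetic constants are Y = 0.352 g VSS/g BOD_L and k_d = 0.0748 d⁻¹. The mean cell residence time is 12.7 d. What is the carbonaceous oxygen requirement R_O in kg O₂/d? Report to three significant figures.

R_O ≈ 212 kg O₂/d

The observed yield is Y_obs = Y/(1 + k_d·θ_c) = 0.352 / (1 + 0.0748 × 12.7) = 0.352 / 1.950 = 0.1805 g VSS per g BOD_L removed.
Mass of BOD_L removed per day: Q(S₀ − S) = 357 × 798.0 g/m³ = 284.9 kg/d.
Biomass synthesised: P_X = Y_obs × 284.9 = 51.43 kg VSS/d.
Carbonaceous O₂ demand = substrate oxidised − cell-mass equivalent = 284.9 − 1.42 × 51.43 = 211.9 kg O₂/d.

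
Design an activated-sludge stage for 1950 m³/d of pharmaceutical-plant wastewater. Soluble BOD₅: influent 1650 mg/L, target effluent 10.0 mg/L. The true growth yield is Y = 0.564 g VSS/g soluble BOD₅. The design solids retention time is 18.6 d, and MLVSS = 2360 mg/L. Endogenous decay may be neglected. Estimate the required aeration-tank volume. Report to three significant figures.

With k_d = 0 the design equation reduces to V = Y Q (S₀−S) θ_c / X = 0.564 × 1950 × (1650 − 10.0) × 18.6 / 2360 = 14215 m³.

V ≈ 14200 m³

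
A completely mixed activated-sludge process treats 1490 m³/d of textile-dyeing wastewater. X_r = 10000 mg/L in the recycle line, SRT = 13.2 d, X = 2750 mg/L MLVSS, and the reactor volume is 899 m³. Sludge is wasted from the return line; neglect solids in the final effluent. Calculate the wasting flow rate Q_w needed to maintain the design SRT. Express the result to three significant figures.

Q_w ≈ 18.7 m³/d

θ_c = V·X/(Q_w·X_r) when wasting from the recycle, so Q_w = V·X/(θ_c·X_r) = 899.0 × 2750 / (13.2 × 10000) = 18.73 m³/d.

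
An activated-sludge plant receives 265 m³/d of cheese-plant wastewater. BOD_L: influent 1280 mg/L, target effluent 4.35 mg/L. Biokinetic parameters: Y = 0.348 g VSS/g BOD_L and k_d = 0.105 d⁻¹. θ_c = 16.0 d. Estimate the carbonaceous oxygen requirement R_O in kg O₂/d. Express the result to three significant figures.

The observed yield is Y_obs = Y/(1 + k_d·θ_c) = 0.348 / (1 + 0.105 × 16.0) = 0.348 / 2.680 = 0.1299 g VSS per g BOD_L removed.
Mass of BOD_L removed per day: Q(S₀ − S) = 265 × 1276 g/m³ = 338.0 kg/d.
P_X = Y_obs·Q·(S₀ − S) = 0.1299 × 338.0 = 43.90 kg VSS/d.
Carbonaceous O₂ demand = substrate oxidised − cell-mass equivalent = 338.0 − 1.42 × 43.90 = 275.7 kg O₂/d.

R_O ≈ 276 kg O₂/d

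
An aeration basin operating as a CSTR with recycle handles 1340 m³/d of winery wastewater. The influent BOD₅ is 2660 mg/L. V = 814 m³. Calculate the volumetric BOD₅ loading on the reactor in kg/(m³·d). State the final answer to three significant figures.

L_v = Q S₀ / V = 1340 × 2660 × 10⁻³ / 814.0 = 4.379 kg/(m³·d).

L_v ≈ 4.38 kg BOD₅/(m³·d)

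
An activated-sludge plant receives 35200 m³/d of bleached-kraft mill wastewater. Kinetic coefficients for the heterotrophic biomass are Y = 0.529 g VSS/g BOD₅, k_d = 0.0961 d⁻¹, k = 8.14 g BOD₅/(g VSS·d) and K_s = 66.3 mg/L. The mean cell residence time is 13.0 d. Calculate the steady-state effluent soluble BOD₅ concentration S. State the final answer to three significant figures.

Effluent substrate depends only on kinetics and SRT: S = K_s(1 + k_d θ_c) / [θ_c(Yk − k_d) − 1] = 66.3 × (1 + 0.0961 × 13.0) / [13.0 × (0.529 × 8.14 − 0.0961) − 1] = 149.1 / 53.73 = 2.776 mg/L.

S ≈ 2.78 mg/L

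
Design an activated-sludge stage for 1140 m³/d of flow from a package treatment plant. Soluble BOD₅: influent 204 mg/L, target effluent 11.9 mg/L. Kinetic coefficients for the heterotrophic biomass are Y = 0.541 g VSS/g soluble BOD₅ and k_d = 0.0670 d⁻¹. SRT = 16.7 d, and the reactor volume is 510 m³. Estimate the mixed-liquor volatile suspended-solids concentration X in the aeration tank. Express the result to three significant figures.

X ≈ 1830 mg/L

Solving the biomass balance for X: X = Y Q (S₀−S) θ_c / [V (1+k_d θ_c)] = 0.541 × 1140 × (204 − 11.9) × 16.7 / [510 × (1 + 0.0670 × 16.7)] = 1831 mg/L.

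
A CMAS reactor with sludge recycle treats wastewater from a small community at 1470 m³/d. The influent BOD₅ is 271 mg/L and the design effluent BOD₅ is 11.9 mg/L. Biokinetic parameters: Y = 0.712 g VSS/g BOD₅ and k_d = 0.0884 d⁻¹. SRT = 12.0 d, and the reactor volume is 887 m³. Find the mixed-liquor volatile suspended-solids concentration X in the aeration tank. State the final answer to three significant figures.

X = Y·Q·ΔS·θ_c / [V·(1 + k_d θ_c)] = 0.712 × 1470 × (271 − 11.9) × 12.0 / [887 × (1 + 0.0884 × 12.0)] = 1780 mg/L.

X ≈ 1780 mg/L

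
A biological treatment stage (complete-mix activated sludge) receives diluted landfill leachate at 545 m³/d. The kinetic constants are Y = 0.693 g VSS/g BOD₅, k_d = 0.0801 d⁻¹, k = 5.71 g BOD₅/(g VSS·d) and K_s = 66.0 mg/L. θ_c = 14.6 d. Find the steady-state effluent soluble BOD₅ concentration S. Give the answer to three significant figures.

S ≈ 2.58 mg/L

From the Monod/SRT balance for a CMAS, S = K_s·(1+k_d θ_c)/[θ_c·(Y k − k_d) − 1] = 66.0 × (1 + 0.0801 × 14.6) / [14.6 × (0.693 × 5.71 − 0.0801) − 1] = 143.2 / 55.60 = 2.575 mg/L.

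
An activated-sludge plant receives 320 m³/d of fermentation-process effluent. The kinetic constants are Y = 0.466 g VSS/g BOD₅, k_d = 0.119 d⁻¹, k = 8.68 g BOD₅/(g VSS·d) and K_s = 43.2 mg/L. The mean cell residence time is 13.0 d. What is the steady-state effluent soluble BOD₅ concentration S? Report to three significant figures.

S ≈ 2.20 mg/L

From the Monod/SRT balance for a CMAS, S = K_s·(1+k_d θ_c)/[θ_c·(Y k − k_d) − 1] = 43.2 × (1 + 0.119 × 13.0) / [13.0 × (0.466 × 8.68 − 0.119) − 1] = 110.0 / 50.04 = 2.199 mg/L.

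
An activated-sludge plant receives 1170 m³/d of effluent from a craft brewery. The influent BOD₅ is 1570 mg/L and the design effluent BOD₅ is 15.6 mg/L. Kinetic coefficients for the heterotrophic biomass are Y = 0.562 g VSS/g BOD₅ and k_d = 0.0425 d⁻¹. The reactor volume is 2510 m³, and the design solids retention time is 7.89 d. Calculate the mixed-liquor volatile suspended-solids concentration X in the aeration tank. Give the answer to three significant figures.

X = Y·Q·ΔS·θ_c / [V·(1 + k_d θ_c)] = 0.562 × 1170 × (1570 − 15.6) × 7.89 / [2510 × (1 + 0.0425 × 7.89)] = 2406 mg/L.

X ≈ 2410 mg/L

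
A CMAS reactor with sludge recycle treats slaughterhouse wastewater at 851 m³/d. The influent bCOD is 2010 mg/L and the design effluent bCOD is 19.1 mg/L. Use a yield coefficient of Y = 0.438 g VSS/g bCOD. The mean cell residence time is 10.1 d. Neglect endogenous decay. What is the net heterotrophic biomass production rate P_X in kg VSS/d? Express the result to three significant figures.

Since k_d ≈ 0, Y_obs = Y = 0.438 g VSS/g bCOD.
ΔS = 2010 − 19.1 = 1991 mg/L, so the substrate removal rate is 851 × 1991/1000 = 1694 kg bCOD/d.
Net biomass production P_X = Y_obs × Q·(S₀ − S) = 0.4380 × 1694 = 742.1 kg VSS/d.

P_X ≈ 742 kg VSS/d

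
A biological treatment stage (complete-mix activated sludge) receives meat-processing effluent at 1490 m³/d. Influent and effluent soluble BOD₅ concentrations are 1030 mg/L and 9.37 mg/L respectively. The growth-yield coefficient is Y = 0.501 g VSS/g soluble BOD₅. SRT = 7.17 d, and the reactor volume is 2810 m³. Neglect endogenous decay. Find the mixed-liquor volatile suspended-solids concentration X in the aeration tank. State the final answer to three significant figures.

X ≈ 1940 mg/L

X = Y·Q·ΔS·θ_c / V = 0.501 × 1490 × (1030 − 9.37) × 7.17 / 2810 = 1944 mg/L.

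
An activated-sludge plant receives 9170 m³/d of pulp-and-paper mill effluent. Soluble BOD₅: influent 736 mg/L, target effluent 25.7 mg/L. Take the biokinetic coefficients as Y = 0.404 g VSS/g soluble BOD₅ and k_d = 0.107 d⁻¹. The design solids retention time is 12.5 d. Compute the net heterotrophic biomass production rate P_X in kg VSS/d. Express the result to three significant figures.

P_X ≈ 1130 kg VSS/d

Observed yield with endogenous decay: Y_obs = Y / (1 + k_d·θ_c) = 0.404 / (1 + 0.107 × 12.5) = 0.404 / 2.337 = 0.1728 g VSS/g soluble BOD₅.
Q·(S₀ − S) = 9170 × (736 − 25.7) × 10⁻³ = 6513 kg/d removed.
Net biomass production P_X = Y_obs × Q·(S₀ − S) = 0.1728 × 6513 = 1126 kg VSS/d.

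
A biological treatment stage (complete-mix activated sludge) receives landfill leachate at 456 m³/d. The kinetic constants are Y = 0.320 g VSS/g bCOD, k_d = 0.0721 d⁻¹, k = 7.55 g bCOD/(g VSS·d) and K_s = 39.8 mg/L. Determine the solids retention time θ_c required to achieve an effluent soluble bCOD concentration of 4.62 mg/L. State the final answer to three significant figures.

θ_c ≈ 5.58 d

Specific growth rate at S = 4.62 mg/L: μ = YkS/(K_s+S) = 0.320·7.55·4.62/(39.8+4.62) = 0.2513 d⁻¹.
Then 1/θ_c = μ − k_d = 0.2513 − 0.0721 = 0.1792 d⁻¹, giving θ_c = 5.581 d.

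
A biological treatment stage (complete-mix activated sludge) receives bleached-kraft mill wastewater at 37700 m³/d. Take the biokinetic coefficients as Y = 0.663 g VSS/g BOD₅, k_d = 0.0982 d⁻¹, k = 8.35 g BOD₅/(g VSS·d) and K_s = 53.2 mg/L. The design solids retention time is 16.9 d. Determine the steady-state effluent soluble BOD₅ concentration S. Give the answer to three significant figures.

From the Monod/SRT balance for a CMAS, S = K_s·(1+k_d θ_c)/[θ_c·(Y k − k_d) − 1] = 53.2 × (1 + 0.0982 × 16.9) / [16.9 × (0.663 × 8.35 − 0.0982) − 1] = 141.5 / 90.90 = 1.557 mg/L.

S ≈ 1.56 mg/L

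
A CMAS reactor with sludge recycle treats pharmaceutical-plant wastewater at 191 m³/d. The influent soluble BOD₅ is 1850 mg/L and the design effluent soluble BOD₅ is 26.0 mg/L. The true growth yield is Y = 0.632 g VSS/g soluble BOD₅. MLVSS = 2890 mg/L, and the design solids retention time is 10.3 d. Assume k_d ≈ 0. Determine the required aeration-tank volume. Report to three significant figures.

With k_d = 0 the design equation reduces to V = Y Q (S₀−S) θ_c / X = 0.632 × 191 × (1850 − 26.0) × 10.3 / 2890 = 784.7 m³.

V ≈ 785 m³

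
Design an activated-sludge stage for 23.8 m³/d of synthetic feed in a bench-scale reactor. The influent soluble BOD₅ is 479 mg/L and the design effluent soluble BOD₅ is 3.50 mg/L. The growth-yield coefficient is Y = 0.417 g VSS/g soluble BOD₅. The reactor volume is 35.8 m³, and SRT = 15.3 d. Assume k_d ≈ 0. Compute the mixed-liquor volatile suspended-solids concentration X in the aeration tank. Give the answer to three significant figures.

From V·X = Y·Q·(S₀ − S)·θ_c (decay neglected): X = 0.417 × 23.8 × (479 − 3.50) × 15.3 / 35.8 = 2017 mg/L.

X ≈ 2020 mg/L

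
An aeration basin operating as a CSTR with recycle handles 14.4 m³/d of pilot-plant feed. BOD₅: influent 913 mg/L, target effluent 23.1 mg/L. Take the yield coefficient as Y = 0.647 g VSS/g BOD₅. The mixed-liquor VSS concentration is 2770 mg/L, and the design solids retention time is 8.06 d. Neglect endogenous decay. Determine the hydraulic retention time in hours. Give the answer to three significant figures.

τ ≈ 40.2 h

Biomass mass balance (decay neglected): V·X = Y·Q·(S₀ − S)·θ_c, so V = 0.647 × 14.4 × (913 − 23.1) × 8.06 / 2770 = 24.12 m³.
HRT = V/Q = 24.12 m³ / 14.4 m³·d⁻¹ = 1.675 d × 24 = 40.21 h.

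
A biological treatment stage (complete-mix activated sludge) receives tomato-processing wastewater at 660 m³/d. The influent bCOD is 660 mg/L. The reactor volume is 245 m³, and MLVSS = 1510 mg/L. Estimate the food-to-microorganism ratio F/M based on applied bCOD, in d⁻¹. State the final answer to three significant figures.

F/M ≈ 1.18 d⁻¹

F/M = applied load / biomass = Q·S₀/(V·X) = 660 × 660 / (245.0 × 1510) = 1.177 d⁻¹.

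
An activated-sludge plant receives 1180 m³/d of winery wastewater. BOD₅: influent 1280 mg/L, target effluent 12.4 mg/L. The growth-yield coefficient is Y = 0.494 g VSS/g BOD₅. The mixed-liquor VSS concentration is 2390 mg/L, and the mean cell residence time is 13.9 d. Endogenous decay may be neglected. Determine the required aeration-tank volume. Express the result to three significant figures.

V·X = Y·Q·ΔS·θ_c gives V = 0.494 × 1180 × (1280 − 12.4) × 13.9 / 2390 = 4297 m³.

V ≈ 4300 m³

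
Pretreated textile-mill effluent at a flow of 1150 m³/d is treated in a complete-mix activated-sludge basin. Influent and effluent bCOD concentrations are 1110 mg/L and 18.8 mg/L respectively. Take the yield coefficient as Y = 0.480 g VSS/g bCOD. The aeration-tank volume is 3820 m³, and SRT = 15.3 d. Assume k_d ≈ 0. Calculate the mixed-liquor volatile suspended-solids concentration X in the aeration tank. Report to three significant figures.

X ≈ 2410 mg/L

X = Y·Q·ΔS·θ_c / V = 0.480 × 1150 × (1110 − 18.8) × 15.3 / 3820 = 2413 mg/L.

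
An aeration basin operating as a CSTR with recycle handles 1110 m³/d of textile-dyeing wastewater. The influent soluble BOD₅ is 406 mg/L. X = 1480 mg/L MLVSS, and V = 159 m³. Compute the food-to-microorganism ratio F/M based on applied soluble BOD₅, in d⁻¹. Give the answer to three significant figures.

F/M ≈ 1.92 d⁻¹

F/M = applied load / biomass = Q·S₀/(V·X) = 1110 × 406 / (159.0 × 1480) = 1.915 d⁻¹.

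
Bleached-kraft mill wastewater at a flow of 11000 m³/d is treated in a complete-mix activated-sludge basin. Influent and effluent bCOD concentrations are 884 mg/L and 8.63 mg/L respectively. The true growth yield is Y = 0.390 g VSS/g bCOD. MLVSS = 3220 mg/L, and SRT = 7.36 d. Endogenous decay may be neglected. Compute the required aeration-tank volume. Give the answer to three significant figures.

V ≈ 8580 m³

V·X = Y·Q·ΔS·θ_c gives V = 0.390 × 11000 × (884 − 8.63) × 7.36 / 3220 = 8584 m³.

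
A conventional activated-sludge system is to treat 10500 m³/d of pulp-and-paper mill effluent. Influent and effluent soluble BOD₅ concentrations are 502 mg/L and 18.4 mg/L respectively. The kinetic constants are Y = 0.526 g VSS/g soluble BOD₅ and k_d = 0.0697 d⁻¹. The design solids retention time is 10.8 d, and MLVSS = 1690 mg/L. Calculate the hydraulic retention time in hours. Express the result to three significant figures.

τ ≈ 22.3 h

Rearranging the biomass balance for a CMAS with decay, V = Y·Q·ΔS·θ_c / [X·(1+k_d θ_c)] = 0.526 × 10500 × (502 − 18.4) × 10.8 / [1690 × (1 + 0.0697 × 10.8)] = 2.88×10^7 / 2962 = 9738 m³.
HRT = V/Q = 9738 m³ / 10500 m³·d⁻¹ = 0.9274 d × 24 = 22.26 h.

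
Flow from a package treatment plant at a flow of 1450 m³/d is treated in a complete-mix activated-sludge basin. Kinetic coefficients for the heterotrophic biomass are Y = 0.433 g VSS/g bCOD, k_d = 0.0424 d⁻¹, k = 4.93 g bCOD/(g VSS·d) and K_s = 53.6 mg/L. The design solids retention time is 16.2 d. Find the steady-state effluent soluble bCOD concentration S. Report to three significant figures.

S ≈ 2.75 mg/L

For a completely mixed reactor with recycle the Lawrence–McCarty relation gives S = K_s·(1 + k_d·θ_c) / [θ_c·(Y·k − k_d) − 1] = 53.6 × (1 + 0.0424 × 16.2) / [16.2 × (0.433 × 4.93 − 0.0424) − 1] = 90.42 / 32.90 = 2.749 mg/L.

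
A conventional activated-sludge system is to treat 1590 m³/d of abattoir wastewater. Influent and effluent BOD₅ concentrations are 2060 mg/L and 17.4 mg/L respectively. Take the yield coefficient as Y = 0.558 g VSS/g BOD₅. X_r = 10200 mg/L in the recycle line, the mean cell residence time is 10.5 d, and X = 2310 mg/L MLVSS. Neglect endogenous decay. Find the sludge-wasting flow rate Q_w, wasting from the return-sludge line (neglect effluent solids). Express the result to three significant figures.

Q_w ≈ 178 m³/d

With k_d = 0 the design equation reduces to V = Y Q (S₀−S) θ_c / X = 0.558 × 1590 × (2060 − 17.4) × 10.5 / 2310 = 8237 m³.
Q_w = (V·X)/(θ_c X_r) = 8237 × 2310 / (10.5 × 10200) = 177.7 m³/d.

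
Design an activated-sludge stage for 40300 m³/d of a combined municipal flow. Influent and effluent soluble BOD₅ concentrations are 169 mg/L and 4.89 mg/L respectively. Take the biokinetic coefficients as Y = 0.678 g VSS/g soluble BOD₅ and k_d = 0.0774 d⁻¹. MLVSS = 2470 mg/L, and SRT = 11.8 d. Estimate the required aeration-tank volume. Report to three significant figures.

From the SRT design equation V = Y Q (S₀−S) θ_c / [X (1 + k_d θ_c)] = 0.678 × 40300 × (169 − 4.89) × 11.8 / [2470 × (1 + 0.0774 × 11.8)] = 5.29×10^7 / 4726 = 11196 m³.

V ≈ 11200 m³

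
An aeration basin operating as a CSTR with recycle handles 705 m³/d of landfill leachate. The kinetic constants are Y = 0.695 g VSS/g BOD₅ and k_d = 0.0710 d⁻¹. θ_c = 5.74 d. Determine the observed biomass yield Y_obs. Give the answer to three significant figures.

Y_obs ≈ 0.494 g VSS/g BOD₅

Observed yield with endogenous decay: Y_obs = Y / (1 + k_d·θ_c) = 0.695 / (1 + 0.0710 × 5.74) = 0.695 / 1.408 = 0.4938 g VSS/g BOD₅.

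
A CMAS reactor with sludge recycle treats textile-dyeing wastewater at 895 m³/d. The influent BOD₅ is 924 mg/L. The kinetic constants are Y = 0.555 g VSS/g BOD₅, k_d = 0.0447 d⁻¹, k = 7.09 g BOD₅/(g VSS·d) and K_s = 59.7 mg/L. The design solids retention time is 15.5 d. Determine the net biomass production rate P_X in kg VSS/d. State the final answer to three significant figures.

P_X ≈ 271 kg VSS/d

Effluent substrate depends only on kinetics and SRT: S = K_s(1 + k_d θ_c) / [θ_c(Yk − k_d) − 1] = 59.7 × (1 + 0.0447 × 15.5) / [15.5 × (0.555 × 7.09 − 0.0447) − 1] = 101.1 / 59.30 = 1.704 mg/L.
Y_obs = Y / (1 + k_d θ_c) = 0.555 / (1 + 0.0447 × 15.5) = 0.555 / 1.693 = 0.3278.
Q·(S₀ − S) = 895 × (924 − 1.70) × 10⁻³ = 825.5 kg/d removed.
P_X = Y_obs · Q(S₀ − S) = 0.3278 × 825.5 = 270.6 kg VSS/d.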